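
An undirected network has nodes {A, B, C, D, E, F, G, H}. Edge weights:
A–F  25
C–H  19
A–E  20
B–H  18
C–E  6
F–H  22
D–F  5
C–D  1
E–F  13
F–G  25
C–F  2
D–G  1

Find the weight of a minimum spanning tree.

Kruskal: consider edges lightest-first.
C–D (1): add — endpoints in different components.
D–G (1): add — endpoints in different components.
C–F (2): add — endpoints in different components.
D–F (5): skip — D and F already connected.
C–E (6): add — endpoints in different components.
E–F (13): skip — E and F already connected.
B–H (18): add — endpoints in different components.
C–H (19): add — endpoints in different components.
A–E (20): add — endpoints in different components.
MST edges: C–D, D–G, C–F, C–E, B–H, C–H, A–E; total weight 1+1+2+6+18+19+20 = 67.

67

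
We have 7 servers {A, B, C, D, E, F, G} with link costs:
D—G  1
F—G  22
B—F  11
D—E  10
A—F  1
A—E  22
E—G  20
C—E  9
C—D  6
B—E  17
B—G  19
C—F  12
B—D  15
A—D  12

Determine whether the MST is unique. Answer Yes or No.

Kruskal's algorithm — process edges by increasing weight (ties by edge label):
A—F (1): add. Components now {A,F} {B} {C} {D} {E} {G}
D—G (1): add. Components now {A,F} {B} {C} {D,G} {E}
C—D (6): add. Components now {A,F} {B} {C,D,G} {E}
C—E (9): add. Components now {A,F} {B} {C,D,E,G}
D—E (10): skip — D and E already connected.
B—F (11): add. Components now {A,B,F} {C,D,E,G}
A—D (12): add. Components now {A,B,C,D,E,F,G}
Non-tree edge C—F has weight 12, equal to the heaviest edge on its tree cycle — swapping gives another MST of the same weight. Not unique.

No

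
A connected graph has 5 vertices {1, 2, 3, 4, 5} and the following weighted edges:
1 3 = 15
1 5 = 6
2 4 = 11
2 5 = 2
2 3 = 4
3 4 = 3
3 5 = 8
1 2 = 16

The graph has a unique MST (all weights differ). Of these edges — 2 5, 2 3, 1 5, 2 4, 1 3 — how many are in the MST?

3

Kruskal: consider edges lightest-first.
2 5 (2): add — endpoints in different components.
3 4 (3): add — endpoints in different components.
2 3 (4): add — endpoints in different components.
1 5 (6): add — endpoints in different components.
MST edge set: {2 5, 3 4, 2 3, 1 5}.
Of the listed edges, {2 5, 2 3, 1 5} are in the MST → 3.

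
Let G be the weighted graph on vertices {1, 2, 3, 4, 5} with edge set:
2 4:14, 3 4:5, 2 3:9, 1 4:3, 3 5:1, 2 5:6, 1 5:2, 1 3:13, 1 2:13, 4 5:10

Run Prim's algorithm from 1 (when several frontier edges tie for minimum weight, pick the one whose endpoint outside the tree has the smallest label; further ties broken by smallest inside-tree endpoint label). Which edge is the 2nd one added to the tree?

Grow the tree from 1 using Prim:
Step 1: cheapest edge leaving the tree is 1 5 (2); add 5.
Step 2: cheapest edge leaving the tree is 3 5 (1); add 3.
Step 3: cheapest edge leaving the tree is 1 4 (3); add 4.
Step 4: cheapest edge leaving the tree is 2 5 (6); add 2.
The 2nd edge added is 3 5.

3-5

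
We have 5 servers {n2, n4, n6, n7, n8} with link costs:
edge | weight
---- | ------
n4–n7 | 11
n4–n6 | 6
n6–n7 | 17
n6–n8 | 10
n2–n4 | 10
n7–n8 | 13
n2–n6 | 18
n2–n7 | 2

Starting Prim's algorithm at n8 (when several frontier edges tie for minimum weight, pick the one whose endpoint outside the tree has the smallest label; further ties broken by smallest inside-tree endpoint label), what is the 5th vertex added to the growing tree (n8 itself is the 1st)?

Prim, starting at n8.
Step 1: frontier [n6–n8 10, n7–n8 13] → take n6–n8 (10); add n6.
Step 2: frontier [n4–n6 6, n6–n7 17, n2–n6 18, n7–n8 13] → take n4–n6 (6); add n4.
Step 3: frontier [n2–n4 10, n4–n7 11, n6–n7 17, n2–n6 18, n7–n8 13] → take n2–n4 (10); add n2.
Step 4: frontier [n2–n7 2, n4–n7 11, n6–n7 17, n7–n8 13] → take n2–n7 (2); add n7.
Vertex order: n8, n6, n4, n2, n7. The 5th vertex is n7.

n7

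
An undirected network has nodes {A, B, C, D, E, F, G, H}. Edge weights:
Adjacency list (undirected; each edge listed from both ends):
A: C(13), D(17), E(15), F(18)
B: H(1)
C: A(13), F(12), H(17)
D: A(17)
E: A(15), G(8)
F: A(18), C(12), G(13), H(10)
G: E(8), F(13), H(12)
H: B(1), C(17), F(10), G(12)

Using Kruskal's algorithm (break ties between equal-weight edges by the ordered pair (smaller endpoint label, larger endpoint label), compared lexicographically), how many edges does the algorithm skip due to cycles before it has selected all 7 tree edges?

2

Kruskal's algorithm — process edges by increasing weight (ties by edge label):
B-H (1): add — endpoints in different components.
E-G (8): add — endpoints in different components.
F-H (10): add — endpoints in different components.
C-F (12): add — endpoints in different components.
G-H (12): add — endpoints in different components.
A-C (13): add — endpoints in different components.
F-G (13): skip — F and G already connected.
A-E (15): skip — A and E already connected.
A-D (17): add — endpoints in different components.
Edges rejected before the tree was complete: 2.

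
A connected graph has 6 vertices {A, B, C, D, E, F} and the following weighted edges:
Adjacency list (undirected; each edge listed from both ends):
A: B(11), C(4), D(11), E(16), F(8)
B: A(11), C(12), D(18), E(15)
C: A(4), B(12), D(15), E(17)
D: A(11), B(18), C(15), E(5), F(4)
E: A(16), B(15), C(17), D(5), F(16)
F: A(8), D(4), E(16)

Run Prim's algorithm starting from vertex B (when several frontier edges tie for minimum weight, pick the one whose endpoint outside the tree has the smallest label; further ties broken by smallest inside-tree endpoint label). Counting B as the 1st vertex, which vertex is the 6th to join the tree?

Grow the tree from B using Prim:
Step 1: cheapest edge leaving the tree is A–B (11); add A.
Step 2: cheapest edge leaving the tree is A–C (4); add C.
Step 3: cheapest edge leaving the tree is A–F (8); add F.
Step 4: cheapest edge leaving the tree is D–F (4); add D.
Step 5: cheapest edge leaving the tree is D–E (5); add E.
Vertex order: B, A, C, F, D, E. The 6th vertex is E.

E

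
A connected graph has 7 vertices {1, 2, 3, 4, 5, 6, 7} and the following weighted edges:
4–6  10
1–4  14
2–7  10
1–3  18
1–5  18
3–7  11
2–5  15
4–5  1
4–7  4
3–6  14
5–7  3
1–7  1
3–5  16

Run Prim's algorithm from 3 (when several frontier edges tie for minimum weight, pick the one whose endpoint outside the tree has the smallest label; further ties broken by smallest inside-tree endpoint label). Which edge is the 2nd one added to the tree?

Prim's algorithm from 3:
Step 1: cheapest edge leaving the tree is 3–7 (11); add 7.
Step 2: cheapest edge leaving the tree is 1–7 (1); add 1.
Step 3: cheapest edge leaving the tree is 5–7 (3); add 5.
Step 4: cheapest edge leaving the tree is 4–5 (1); add 4.
Step 5: cheapest edge leaving the tree is 2–7 (10); add 2.
Step 6: cheapest edge leaving the tree is 4–6 (10); add 6.
The 2nd edge added is 1–7.

1-7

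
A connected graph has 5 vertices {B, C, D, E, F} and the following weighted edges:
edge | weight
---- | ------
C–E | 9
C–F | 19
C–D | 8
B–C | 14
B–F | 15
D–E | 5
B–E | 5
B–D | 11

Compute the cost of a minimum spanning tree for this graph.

33

Kruskal's algorithm — process edges by increasing weight (ties by edge label):
B–E (5): add — endpoints in different components.
D–E (5): add — endpoints in different components.
C–D (8): add — endpoints in different components.
C–E (9): skip — C and E already connected.
B–D (11): skip — B and D already connected.
B–C (14): skip — B and C already connected.
B–F (15): add — endpoints in different components.
MST edges: B–E, D–E, C–D, B–F; total weight 5+5+8+15 = 33.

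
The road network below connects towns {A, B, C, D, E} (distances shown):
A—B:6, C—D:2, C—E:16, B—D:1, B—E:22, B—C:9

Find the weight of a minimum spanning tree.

Kruskal's algorithm — process edges by increasing weight (ties by edge label):
B—D (1): add — endpoints in different components.
C—D (2): add — endpoints in different components.
A—B (6): add — endpoints in different components.
B—C (9): skip — B and C already connected.
C—E (16): add — endpoints in different components.
MST edges: B—D, C—D, A—B, C—E; total weight 1+2+6+16 = 25.

25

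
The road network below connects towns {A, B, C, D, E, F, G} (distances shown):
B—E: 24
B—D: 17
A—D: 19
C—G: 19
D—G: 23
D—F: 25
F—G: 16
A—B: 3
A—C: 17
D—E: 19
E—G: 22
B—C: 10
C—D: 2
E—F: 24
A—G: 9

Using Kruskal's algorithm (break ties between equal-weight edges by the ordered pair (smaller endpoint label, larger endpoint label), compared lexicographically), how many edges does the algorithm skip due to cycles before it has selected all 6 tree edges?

4

Kruskal: consider edges lightest-first.
C—D (2): add. Components now {A} {B} {C,D} {E} {F} {G}
A—B (3): add. Components now {A,B} {C,D} {E} {F} {G}
A—G (9): add. Components now {A,B,G} {C,D} {E} {F}
B—C (10): add. Components now {A,B,C,D,G} {E} {F}
F—G (16): add. Components now {A,B,C,D,F,G} {E}
A—C (17): skip — A and C already connected.
B—D (17): skip — B and D already connected.
A—D (19): skip — A and D already connected.
C—G (19): skip — C and G already connected.
D—E (19): add. Components now {A,B,C,D,E,F,G}
Edges rejected before the tree was complete: 4.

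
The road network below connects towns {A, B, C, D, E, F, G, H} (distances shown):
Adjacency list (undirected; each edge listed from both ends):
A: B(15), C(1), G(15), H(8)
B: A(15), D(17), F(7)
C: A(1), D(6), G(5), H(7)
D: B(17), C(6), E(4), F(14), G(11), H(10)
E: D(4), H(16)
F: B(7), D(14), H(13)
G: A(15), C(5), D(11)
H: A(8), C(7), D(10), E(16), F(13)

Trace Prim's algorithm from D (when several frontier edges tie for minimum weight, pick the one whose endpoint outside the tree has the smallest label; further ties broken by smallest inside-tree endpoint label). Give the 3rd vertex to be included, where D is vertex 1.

C

Prim's algorithm from D:
Step 1: cheapest edge leaving the tree is D—E (4); add E.
Step 2: cheapest edge leaving the tree is C—D (6); add C.
Step 3: cheapest edge leaving the tree is A—C (1); add A.
Step 4: cheapest edge leaving the tree is C—G (5); add G.
Step 5: cheapest edge leaving the tree is C—H (7); add H.
Step 6: cheapest edge leaving the tree is F—H (13); add F.
Step 7: cheapest edge leaving the tree is B—F (7); add B.
Vertex order: D, E, C, A, G, H, F, B. The 3rd vertex is C.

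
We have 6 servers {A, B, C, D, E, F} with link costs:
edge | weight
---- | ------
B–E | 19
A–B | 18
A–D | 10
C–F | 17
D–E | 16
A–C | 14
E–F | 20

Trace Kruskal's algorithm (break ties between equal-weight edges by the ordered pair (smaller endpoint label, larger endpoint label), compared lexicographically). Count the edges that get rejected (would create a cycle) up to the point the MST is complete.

Kruskal: consider edges lightest-first.
A–D (10): add. Components now {A,D} {B} {C} {E} {F}
A–C (14): add. Components now {A,C,D} {B} {E} {F}
D–E (16): add. Components now {A,C,D,E} {B} {F}
C–F (17): add. Components now {A,C,D,E,F} {B}
A–B (18): add. Components now {A,B,C,D,E,F}
Edges rejected before the tree was complete: 0.

0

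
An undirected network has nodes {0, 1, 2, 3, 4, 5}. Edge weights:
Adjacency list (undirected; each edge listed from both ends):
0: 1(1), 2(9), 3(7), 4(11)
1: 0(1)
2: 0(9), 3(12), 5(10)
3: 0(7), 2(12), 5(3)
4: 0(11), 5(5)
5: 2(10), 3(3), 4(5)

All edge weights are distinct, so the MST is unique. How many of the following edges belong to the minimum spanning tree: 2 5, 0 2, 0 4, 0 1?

Kruskal's algorithm — process edges by increasing weight (ties by edge label):
0 1 (1): add — endpoints in different components.
3 5 (3): add — endpoints in different components.
4 5 (5): add — endpoints in different components.
0 3 (7): add — endpoints in different components.
0 2 (9): add — endpoints in different components.
MST edge set: {0 1, 3 5, 4 5, 0 3, 0 2}.
Of the listed edges, {0 2, 0 1} are in the MST → 2.

2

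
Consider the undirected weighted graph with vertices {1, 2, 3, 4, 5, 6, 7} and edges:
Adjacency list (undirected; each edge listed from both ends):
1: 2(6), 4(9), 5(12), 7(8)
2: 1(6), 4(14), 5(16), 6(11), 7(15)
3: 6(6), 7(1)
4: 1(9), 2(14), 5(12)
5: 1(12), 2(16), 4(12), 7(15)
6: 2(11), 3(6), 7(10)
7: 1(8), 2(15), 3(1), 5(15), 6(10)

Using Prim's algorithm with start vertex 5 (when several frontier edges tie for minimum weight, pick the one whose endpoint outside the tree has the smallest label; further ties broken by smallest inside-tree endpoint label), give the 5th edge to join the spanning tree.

3-6

Grow the tree from 5 using Prim:
Step 1: cheapest edge leaving the tree is 1–5 (12); add 1.
Step 2: cheapest edge leaving the tree is 1–2 (6); add 2.
Step 3: cheapest edge leaving the tree is 1–7 (8); add 7.
Step 4: cheapest edge leaving the tree is 3–7 (1); add 3.
Step 5: cheapest edge leaving the tree is 3–6 (6); add 6.
Step 6: cheapest edge leaving the tree is 1–4 (9); add 4.
The 5th edge added is 3–6.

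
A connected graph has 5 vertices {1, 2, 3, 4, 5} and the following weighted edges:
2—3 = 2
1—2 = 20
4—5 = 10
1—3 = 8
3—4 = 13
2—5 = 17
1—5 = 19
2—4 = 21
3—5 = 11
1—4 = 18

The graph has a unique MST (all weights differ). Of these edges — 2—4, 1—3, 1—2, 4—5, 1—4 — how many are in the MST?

2

Sort edges by weight, then run Kruskal:
2—3 (2): add. Components now {1} {2,3} {4} {5}
1—3 (8): add. Components now {1,2,3} {4} {5}
4—5 (10): add. Components now {1,2,3} {4,5}
3—5 (11): add. Components now {1,2,3,4,5}
MST edge set: {2—3, 1—3, 4—5, 3—5}.
Of the listed edges, {1—3, 4—5} are in the MST → 2.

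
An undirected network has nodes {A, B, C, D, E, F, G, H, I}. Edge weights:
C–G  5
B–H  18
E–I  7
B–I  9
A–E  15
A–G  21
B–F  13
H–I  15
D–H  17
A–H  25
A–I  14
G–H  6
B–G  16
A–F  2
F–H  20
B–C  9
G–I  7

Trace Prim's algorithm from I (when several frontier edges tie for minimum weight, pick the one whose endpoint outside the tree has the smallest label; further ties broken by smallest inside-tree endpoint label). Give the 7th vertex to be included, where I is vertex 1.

F

Grow the tree from I using Prim:
Step 1: cheapest edge leaving the tree is E–I (7); add E.
Step 2: cheapest edge leaving the tree is G–I (7); add G.
Step 3: cheapest edge leaving the tree is C–G (5); add C.
Step 4: cheapest edge leaving the tree is G–H (6); add H.
Step 5: cheapest edge leaving the tree is B–C (9); add B.
Step 6: cheapest edge leaving the tree is B–F (13); add F.
Step 7: cheapest edge leaving the tree is A–F (2); add A.
Step 8: cheapest edge leaving the tree is D–H (17); add D.
Vertex order: I, E, G, C, H, B, F, A, D. The 7th vertex is F.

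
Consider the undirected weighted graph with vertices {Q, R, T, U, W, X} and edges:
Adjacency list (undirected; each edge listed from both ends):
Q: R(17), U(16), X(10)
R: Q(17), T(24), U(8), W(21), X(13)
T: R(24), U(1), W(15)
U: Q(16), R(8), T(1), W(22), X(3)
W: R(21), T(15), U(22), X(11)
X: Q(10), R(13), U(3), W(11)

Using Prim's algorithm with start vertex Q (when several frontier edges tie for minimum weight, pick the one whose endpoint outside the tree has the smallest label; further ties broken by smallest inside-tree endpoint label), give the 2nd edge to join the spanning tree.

Grow the tree from Q using Prim:
Step 1: cheapest edge leaving the tree is Q-X (10); add X.
Step 2: cheapest edge leaving the tree is U-X (3); add U.
Step 3: cheapest edge leaving the tree is T-U (1); add T.
Step 4: cheapest edge leaving the tree is R-U (8); add R.
Step 5: cheapest edge leaving the tree is W-X (11); add W.
The 2nd edge added is U-X.

U-X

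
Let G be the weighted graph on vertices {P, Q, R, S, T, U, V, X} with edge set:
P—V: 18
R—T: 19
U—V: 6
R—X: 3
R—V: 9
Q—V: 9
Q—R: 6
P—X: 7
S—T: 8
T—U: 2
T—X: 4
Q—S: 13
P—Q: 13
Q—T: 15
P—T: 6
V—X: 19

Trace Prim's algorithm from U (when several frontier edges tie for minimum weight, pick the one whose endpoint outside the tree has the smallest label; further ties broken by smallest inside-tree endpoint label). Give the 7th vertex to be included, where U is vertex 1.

Prim, starting at U.
Step 1: cheapest edge leaving the tree is T—U (2); add T.
Step 2: cheapest edge leaving the tree is T—X (4); add X.
Step 3: cheapest edge leaving the tree is R—X (3); add R.
Step 4: cheapest edge leaving the tree is P—T (6); add P.
Step 5: cheapest edge leaving the tree is Q—R (6); add Q.
Step 6: cheapest edge leaving the tree is U—V (6); add V.
Step 7: cheapest edge leaving the tree is S—T (8); add S.
Vertex order: U, T, X, R, P, Q, V, S. The 7th vertex is V.

V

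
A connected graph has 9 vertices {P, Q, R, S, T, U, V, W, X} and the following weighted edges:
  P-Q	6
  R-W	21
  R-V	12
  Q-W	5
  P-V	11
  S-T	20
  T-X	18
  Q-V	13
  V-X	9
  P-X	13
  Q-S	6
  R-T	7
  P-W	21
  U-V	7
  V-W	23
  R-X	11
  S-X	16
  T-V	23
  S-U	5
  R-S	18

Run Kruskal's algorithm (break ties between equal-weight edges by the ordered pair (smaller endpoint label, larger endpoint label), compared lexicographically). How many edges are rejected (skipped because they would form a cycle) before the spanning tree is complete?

Kruskal: consider edges lightest-first.
Q-W (5): add — endpoints in different components.
S-U (5): add — endpoints in different components.
P-Q (6): add — endpoints in different components.
Q-S (6): add — endpoints in different components.
R-T (7): add — endpoints in different components.
U-V (7): add — endpoints in different components.
V-X (9): add — endpoints in different components.
P-V (11): skip — V and P already connected.
R-X (11): add — endpoints in different components.
Edges rejected before the tree was complete: 1.

1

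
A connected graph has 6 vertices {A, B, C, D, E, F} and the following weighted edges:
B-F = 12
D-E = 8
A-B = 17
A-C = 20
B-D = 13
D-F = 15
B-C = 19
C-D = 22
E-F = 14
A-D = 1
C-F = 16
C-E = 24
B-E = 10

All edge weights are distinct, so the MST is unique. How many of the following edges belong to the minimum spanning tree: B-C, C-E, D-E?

Kruskal: consider edges lightest-first.
A-D (1): add — endpoints in different components.
D-E (8): add — endpoints in different components.
B-E (10): add — endpoints in different components.
B-F (12): add — endpoints in different components.
B-D (13): skip — B and D already connected.
E-F (14): skip — E and F already connected.
D-F (15): skip — D and F already connected.
C-F (16): add — endpoints in different components.
MST edge set: {A-D, D-E, B-E, B-F, C-F}.
Of the listed edges, {D-E} are in the MST → 1.

1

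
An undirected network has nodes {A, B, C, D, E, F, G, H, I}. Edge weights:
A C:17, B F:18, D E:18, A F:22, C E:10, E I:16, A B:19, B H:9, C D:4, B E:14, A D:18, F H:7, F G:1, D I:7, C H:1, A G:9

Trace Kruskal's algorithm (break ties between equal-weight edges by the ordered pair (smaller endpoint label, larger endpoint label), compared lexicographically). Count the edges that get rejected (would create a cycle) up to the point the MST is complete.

0

Kruskal's algorithm — process edges by increasing weight (ties by edge label):
C H (1): add — endpoints in different components.
F G (1): add — endpoints in different components.
C D (4): add — endpoints in different components.
D I (7): add — endpoints in different components.
F H (7): add — endpoints in different components.
A G (9): add — endpoints in different components.
B H (9): add — endpoints in different components.
C E (10): add — endpoints in different components.
Edges rejected before the tree was complete: 0.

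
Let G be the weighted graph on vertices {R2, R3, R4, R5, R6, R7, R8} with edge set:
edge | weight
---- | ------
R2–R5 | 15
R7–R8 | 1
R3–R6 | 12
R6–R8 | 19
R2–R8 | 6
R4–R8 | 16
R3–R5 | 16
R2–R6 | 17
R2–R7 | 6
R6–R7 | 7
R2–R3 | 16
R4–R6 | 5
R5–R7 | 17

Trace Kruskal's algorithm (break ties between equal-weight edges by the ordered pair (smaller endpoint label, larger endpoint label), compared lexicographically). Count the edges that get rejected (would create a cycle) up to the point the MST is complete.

1

Sort edges by weight, then run Kruskal:
R7–R8 (1): add. Components now {R2} {R5} {R3} {R4} {R6} {R7,R8}
R4–R6 (5): add. Components now {R2} {R5} {R3} {R4,R6} {R7,R8}
R2–R7 (6): add. Components now {R2,R7,R8} {R5} {R3} {R4,R6}
R2–R8 (6): skip — R2 and R8 already connected.
R6–R7 (7): add. Components now {R2,R4,R6,R7,R8} {R5} {R3}
R3–R6 (12): add. Components now {R2,R3,R4,R6,R7,R8} {R5}
R2–R5 (15): add. Components now {R2,R3,R4,R5,R6,R7,R8}
Edges rejected before the tree was complete: 1.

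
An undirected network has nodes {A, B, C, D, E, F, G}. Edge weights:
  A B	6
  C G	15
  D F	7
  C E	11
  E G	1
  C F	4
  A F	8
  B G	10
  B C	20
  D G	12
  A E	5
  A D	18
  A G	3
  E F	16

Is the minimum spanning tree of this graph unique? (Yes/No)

Kruskal: consider edges lightest-first.
E G (1): add — endpoints in different components.
A G (3): add — endpoints in different components.
C F (4): add — endpoints in different components.
A E (5): skip — A and E already connected.
A B (6): add — endpoints in different components.
D F (7): add — endpoints in different components.
A F (8): add — endpoints in different components.
Every non-tree edge has weight strictly greater than the heaviest edge on the tree path between its endpoints, so the MST is unique.

Yes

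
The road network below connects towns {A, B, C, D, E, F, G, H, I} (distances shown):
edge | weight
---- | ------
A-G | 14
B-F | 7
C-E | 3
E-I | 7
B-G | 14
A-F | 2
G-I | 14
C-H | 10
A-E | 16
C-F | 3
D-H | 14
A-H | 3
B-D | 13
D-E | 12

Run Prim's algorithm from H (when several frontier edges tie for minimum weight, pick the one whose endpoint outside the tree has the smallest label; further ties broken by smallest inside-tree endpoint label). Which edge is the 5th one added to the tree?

B-F

Prim's algorithm from H:
Step 1: frontier [A-H 3, C-H 10, D-H 14] → take A-H (3); add A.
Step 2: frontier [A-F 2, A-G 14, A-E 16, C-H 10, D-H 14] → take A-F (2); add F.
Step 3: frontier [A-G 14, A-E 16, C-F 3, B-F 7, C-H 10, D-H 14] → take C-F (3); add C.
Step 4: frontier [A-G 14, A-E 16, C-E 3, B-F 7, D-H 14] → take C-E (3); add E.
Step 5: frontier [A-G 14, E-I 7, D-E 12, B-F 7, D-H 14] → take B-F (7); add B.
Step 6: frontier [A-G 14, B-D 13, B-G 14, E-I 7, D-E 12, D-H 14] → take E-I (7); add I.
Step 7: frontier [A-G 14, B-D 13, B-G 14, D-E 12, D-H 14, G-I 14] → take D-E (12); add D.
Step 8: frontier [A-G 14, B-G 14, G-I 14] → take A-G (14); add G.
The 5th edge added is B-F.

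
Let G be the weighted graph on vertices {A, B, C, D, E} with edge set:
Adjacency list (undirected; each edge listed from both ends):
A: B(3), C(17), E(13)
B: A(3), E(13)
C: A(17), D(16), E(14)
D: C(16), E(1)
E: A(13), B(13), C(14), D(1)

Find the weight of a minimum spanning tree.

Prim, starting at D.
Step 1: cheapest edge leaving the tree is D—E (1); add E.
Step 2: cheapest edge leaving the tree is A—E (13); add A.
Step 3: cheapest edge leaving the tree is A—B (3); add B.
Step 4: cheapest edge leaving the tree is C—E (14); add C.
MST edges: D—E, A—E, A—B, C—E; total weight 1+13+3+14 = 31.

31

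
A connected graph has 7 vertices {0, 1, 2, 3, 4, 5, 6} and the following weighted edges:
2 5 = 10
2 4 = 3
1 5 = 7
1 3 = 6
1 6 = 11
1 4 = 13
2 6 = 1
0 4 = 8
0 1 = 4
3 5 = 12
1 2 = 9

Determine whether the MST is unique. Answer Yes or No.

Kruskal's algorithm — process edges by increasing weight (ties by edge label):
2 6 (1): add — endpoints in different components.
2 4 (3): add — endpoints in different components.
0 1 (4): add — endpoints in different components.
1 3 (6): add — endpoints in different components.
1 5 (7): add — endpoints in different components.
0 4 (8): add — endpoints in different components.
Every non-tree edge has weight strictly greater than the heaviest edge on the tree path between its endpoints, so the MST is unique.

Yes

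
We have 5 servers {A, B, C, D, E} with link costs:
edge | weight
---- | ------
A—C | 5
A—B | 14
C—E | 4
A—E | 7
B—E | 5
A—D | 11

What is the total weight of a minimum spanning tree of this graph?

25

Kruskal: consider edges lightest-first.
C—E (4): add — endpoints in different components.
A—C (5): add — endpoints in different components.
B—E (5): add — endpoints in different components.
A—E (7): skip — A and E already connected.
A—D (11): add — endpoints in different components.
MST edges: C—E, A—C, B—E, A—D; total weight 4+5+5+11 = 25.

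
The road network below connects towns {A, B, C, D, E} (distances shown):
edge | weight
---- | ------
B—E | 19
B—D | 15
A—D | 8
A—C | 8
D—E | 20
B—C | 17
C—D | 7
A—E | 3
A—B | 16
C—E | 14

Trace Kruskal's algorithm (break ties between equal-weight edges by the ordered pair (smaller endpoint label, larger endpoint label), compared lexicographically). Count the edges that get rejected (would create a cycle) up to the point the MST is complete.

Kruskal's algorithm — process edges by increasing weight (ties by edge label):
A—E (3): add — endpoints in different components.
C—D (7): add — endpoints in different components.
A—C (8): add — endpoints in different components.
A—D (8): skip — A and D already connected.
C—E (14): skip — C and E already connected.
B—D (15): add — endpoints in different components.
Edges rejected before the tree was complete: 2.

2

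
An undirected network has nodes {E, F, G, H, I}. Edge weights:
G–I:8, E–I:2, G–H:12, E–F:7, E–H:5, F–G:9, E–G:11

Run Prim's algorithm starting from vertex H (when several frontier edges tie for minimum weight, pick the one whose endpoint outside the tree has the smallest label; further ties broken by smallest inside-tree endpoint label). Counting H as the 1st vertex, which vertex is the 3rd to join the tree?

I

Prim, starting at H.
Step 1: frontier [E–H 5, G–H 12] → take E–H (5); add E.
Step 2: frontier [E–I 2, E–F 7, E–G 11, G–H 12] → take E–I (2); add I.
Step 3: frontier [E–F 7, E–G 11, G–H 12, G–I 8] → take E–F (7); add F.
Step 4: frontier [E–G 11, F–G 9, G–H 12, G–I 8] → take G–I (8); add G.
Vertex order: H, E, I, F, G. The 3rd vertex is I.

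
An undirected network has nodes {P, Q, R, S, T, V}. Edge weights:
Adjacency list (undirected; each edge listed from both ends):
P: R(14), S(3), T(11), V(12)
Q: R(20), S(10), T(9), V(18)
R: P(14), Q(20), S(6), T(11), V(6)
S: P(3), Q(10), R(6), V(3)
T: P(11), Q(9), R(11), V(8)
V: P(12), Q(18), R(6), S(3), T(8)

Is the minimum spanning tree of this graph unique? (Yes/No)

Kruskal: consider edges lightest-first.
P-S (3): add — endpoints in different components.
S-V (3): add — endpoints in different components.
R-S (6): add — endpoints in different components.
R-V (6): skip — V and R already connected.
T-V (8): add — endpoints in different components.
Q-T (9): add — endpoints in different components.
Non-tree edge R-V has weight 6, equal to the heaviest edge on its tree cycle — swapping gives another MST of the same weight. Not unique.

No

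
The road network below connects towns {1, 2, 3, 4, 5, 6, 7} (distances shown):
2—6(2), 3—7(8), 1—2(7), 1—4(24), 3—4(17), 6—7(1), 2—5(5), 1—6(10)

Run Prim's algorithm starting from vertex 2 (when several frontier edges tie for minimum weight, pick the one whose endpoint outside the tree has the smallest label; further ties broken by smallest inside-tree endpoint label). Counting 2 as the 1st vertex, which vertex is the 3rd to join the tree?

7

Grow the tree from 2 using Prim:
Step 1: cheapest edge leaving the tree is 2—6 (2); add 6.
Step 2: cheapest edge leaving the tree is 6—7 (1); add 7.
Step 3: cheapest edge leaving the tree is 2—5 (5); add 5.
Step 4: cheapest edge leaving the tree is 1—2 (7); add 1.
Step 5: cheapest edge leaving the tree is 3—7 (8); add 3.
Step 6: cheapest edge leaving the tree is 3—4 (17); add 4.
Vertex order: 2, 6, 7, 5, 1, 3, 4. The 3rd vertex is 7.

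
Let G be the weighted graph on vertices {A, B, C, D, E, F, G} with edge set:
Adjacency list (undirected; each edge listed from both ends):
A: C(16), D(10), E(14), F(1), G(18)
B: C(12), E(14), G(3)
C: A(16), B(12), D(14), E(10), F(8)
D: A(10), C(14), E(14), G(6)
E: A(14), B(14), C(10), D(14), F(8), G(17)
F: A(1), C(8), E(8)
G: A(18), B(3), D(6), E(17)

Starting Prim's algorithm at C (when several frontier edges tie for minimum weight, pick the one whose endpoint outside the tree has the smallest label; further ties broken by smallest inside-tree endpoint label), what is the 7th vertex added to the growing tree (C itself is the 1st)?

B

Grow the tree from C using Prim:
Step 1: cheapest edge leaving the tree is C-F (8); add F.
Step 2: cheapest edge leaving the tree is A-F (1); add A.
Step 3: cheapest edge leaving the tree is E-F (8); add E.
Step 4: cheapest edge leaving the tree is A-D (10); add D.
Step 5: cheapest edge leaving the tree is D-G (6); add G.
Step 6: cheapest edge leaving the tree is B-G (3); add B.
Vertex order: C, F, A, E, D, G, B. The 7th vertex is B.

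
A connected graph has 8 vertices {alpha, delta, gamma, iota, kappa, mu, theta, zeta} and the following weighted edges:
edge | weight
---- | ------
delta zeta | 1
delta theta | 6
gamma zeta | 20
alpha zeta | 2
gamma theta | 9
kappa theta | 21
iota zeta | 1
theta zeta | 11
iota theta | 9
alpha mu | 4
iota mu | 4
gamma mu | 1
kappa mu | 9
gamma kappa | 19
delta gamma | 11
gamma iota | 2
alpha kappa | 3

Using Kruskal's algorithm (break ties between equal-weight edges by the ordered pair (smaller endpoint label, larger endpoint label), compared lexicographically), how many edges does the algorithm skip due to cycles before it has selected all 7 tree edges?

2

Sort edges by weight, then run Kruskal:
delta zeta (1): add — endpoints in different components.
gamma mu (1): add — endpoints in different components.
iota zeta (1): add — endpoints in different components.
alpha zeta (2): add — endpoints in different components.
gamma iota (2): add — endpoints in different components.
alpha kappa (3): add — endpoints in different components.
alpha mu (4): skip — alpha and mu already connected.
iota mu (4): skip — mu and iota already connected.
delta theta (6): add — endpoints in different components.
Edges rejected before the tree was complete: 2.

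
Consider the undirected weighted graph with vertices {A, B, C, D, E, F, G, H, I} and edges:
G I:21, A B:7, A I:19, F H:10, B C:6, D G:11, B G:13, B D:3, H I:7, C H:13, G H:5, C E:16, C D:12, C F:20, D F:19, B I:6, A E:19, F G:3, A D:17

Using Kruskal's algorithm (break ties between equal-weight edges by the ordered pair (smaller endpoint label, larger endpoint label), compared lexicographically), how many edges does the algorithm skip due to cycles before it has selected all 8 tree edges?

5

Kruskal's algorithm — process edges by increasing weight (ties by edge label):
B D (3): add — endpoints in different components.
F G (3): add — endpoints in different components.
G H (5): add — endpoints in different components.
B C (6): add — endpoints in different components.
B I (6): add — endpoints in different components.
A B (7): add — endpoints in different components.
H I (7): add — endpoints in different components.
F H (10): skip — F and H already connected.
D G (11): skip — D and G already connected.
C D (12): skip — C and D already connected.
B G (13): skip — B and G already connected.
C H (13): skip — C and H already connected.
C E (16): add — endpoints in different components.
Edges rejected before the tree was complete: 5.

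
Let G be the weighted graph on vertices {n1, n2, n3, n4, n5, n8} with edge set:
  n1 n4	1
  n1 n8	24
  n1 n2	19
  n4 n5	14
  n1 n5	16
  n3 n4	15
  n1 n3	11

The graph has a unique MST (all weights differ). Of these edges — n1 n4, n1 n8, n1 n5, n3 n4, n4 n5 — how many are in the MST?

3

Kruskal: consider edges lightest-first.
n1 n4 (1): add — endpoints in different components.
n1 n3 (11): add — endpoints in different components.
n4 n5 (14): add — endpoints in different components.
n3 n4 (15): skip — n4 and n3 already connected.
n1 n5 (16): skip — n5 and n1 already connected.
n1 n2 (19): add — endpoints in different components.
n1 n8 (24): add — endpoints in different components.
MST edge set: {n1 n4, n1 n3, n4 n5, n1 n2, n1 n8}.
Of the listed edges, {n1 n4, n1 n8, n4 n5} are in the MST → 3.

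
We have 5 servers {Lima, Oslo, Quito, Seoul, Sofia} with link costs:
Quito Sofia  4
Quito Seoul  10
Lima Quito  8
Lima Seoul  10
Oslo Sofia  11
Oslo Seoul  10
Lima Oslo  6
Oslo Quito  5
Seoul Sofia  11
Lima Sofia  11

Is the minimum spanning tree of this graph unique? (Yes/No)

No

Kruskal: consider edges lightest-first.
Quito Sofia (4): add — endpoints in different components.
Oslo Quito (5): add — endpoints in different components.
Lima Oslo (6): add — endpoints in different components.
Lima Quito (8): skip — Quito and Lima already connected.
Lima Seoul (10): add — endpoints in different components.
Non-tree edge Quito Seoul has weight 10, equal to the heaviest edge on its tree cycle — swapping gives another MST of the same weight. Not unique.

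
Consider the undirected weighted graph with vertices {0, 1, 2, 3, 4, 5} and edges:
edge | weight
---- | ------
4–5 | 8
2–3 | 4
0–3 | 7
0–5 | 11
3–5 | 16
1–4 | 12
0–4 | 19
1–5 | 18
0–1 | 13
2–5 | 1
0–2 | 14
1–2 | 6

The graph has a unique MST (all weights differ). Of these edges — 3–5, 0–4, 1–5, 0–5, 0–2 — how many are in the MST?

0

Kruskal: consider edges lightest-first.
2–5 (1): add. Components now {0} {1} {2,5} {3} {4}
2–3 (4): add. Components now {0} {1} {2,3,5} {4}
1–2 (6): add. Components now {0} {1,2,3,5} {4}
0–3 (7): add. Components now {0,1,2,3,5} {4}
4–5 (8): add. Components now {0,1,2,3,4,5}
MST edge set: {2–5, 2–3, 1–2, 0–3, 4–5}.
Of the listed edges, {} are in the MST → 0.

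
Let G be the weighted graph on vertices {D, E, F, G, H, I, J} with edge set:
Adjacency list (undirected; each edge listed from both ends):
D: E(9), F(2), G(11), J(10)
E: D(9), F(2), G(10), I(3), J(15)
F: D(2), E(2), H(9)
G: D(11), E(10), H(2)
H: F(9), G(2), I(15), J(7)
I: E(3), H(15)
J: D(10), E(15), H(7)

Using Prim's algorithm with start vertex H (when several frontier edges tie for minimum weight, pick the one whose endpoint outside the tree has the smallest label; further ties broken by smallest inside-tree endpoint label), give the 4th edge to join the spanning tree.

D-F

Grow the tree from H using Prim:
Step 1: frontier [G—H 2, H—J 7, F—H 9, H—I 15] → take G—H (2); add G.
Step 2: frontier [E—G 10, D—G 11, H—J 7, F—H 9, H—I 15] → take H—J (7); add J.
Step 3: frontier [E—G 10, D—G 11, F—H 9, H—I 15, D—J 10, E—J 15] → take F—H (9); add F.
Step 4: frontier [D—F 2, E—F 2, E—G 10, D—G 11, H—I 15, D—J 10, E—J 15] → take D—F (2); add D.
Step 5: frontier [D—E 9, E—F 2, E—G 10, H—I 15, E—J 15] → take E—F (2); add E.
Step 6: frontier [E—I 3, H—I 15] → take E—I (3); add I.
The 4th edge added is D—F.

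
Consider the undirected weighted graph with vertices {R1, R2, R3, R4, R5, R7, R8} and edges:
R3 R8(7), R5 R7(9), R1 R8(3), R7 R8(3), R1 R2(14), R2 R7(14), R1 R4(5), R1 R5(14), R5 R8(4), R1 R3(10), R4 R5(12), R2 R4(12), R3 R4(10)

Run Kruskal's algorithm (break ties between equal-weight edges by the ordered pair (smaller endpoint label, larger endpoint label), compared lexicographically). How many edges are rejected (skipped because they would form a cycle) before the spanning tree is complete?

Sort edges by weight, then run Kruskal:
R1 R8 (3): add — endpoints in different components.
R7 R8 (3): add — endpoints in different components.
R5 R8 (4): add — endpoints in different components.
R1 R4 (5): add — endpoints in different components.
R3 R8 (7): add — endpoints in different components.
R5 R7 (9): skip — R5 and R7 already connected.
R1 R3 (10): skip — R3 and R1 already connected.
R3 R4 (10): skip — R4 and R3 already connected.
R2 R4 (12): add — endpoints in different components.
Edges rejected before the tree was complete: 3.

3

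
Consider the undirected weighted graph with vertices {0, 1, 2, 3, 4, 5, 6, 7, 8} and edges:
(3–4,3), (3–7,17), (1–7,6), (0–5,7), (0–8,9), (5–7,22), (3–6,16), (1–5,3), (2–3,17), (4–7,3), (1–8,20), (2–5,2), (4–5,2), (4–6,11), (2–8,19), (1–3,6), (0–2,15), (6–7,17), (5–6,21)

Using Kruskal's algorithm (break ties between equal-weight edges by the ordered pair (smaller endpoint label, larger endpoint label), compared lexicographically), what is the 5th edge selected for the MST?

Sort edges by weight, then run Kruskal:
2–5 (2): add — endpoints in different components.
4–5 (2): add — endpoints in different components.
1–5 (3): add — endpoints in different components.
3–4 (3): add — endpoints in different components.
4–7 (3): add — endpoints in different components.
1–3 (6): skip — 1 and 3 already connected.
1–7 (6): skip — 1 and 7 already connected.
0–5 (7): add — endpoints in different components.
0–8 (9): add — endpoints in different components.
4–6 (11): add — endpoints in different components.
The 5th edge added is 4–7.

4-7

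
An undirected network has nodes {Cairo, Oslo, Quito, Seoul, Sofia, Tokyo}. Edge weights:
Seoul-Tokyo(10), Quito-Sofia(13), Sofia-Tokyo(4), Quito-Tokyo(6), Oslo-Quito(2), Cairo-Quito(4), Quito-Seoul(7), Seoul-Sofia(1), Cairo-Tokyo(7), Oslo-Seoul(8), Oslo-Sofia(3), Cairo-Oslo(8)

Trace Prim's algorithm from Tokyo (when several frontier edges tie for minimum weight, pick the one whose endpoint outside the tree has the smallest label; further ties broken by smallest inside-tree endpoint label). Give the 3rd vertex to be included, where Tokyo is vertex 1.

Seoul

Prim, starting at Tokyo.
Step 1: cheapest edge leaving the tree is Sofia-Tokyo (4); add Sofia.
Step 2: cheapest edge leaving the tree is Seoul-Sofia (1); add Seoul.
Step 3: cheapest edge leaving the tree is Oslo-Sofia (3); add Oslo.
Step 4: cheapest edge leaving the tree is Oslo-Quito (2); add Quito.
Step 5: cheapest edge leaving the tree is Cairo-Quito (4); add Cairo.
Vertex order: Tokyo, Sofia, Seoul, Oslo, Quito, Cairo. The 3rd vertex is Seoul.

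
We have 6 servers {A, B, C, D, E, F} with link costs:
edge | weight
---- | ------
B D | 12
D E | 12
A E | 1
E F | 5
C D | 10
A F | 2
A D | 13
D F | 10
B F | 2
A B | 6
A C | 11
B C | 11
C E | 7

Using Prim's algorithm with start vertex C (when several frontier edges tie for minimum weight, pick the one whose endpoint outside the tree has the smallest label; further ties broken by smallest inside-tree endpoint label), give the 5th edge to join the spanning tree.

C-D

Prim's algorithm from C:
Step 1: frontier [C E 7, C D 10, A C 11, B C 11] → take C E (7); add E.
Step 2: frontier [C D 10, A C 11, B C 11, A E 1, E F 5, D E 12] → take A E (1); add A.
Step 3: frontier [A F 2, A B 6, A D 13, C D 10, B C 11, E F 5, D E 12] → take A F (2); add F.
Step 4: frontier [A B 6, A D 13, C D 10, B C 11, D E 12, B F 2, D F 10] → take B F (2); add B.
Step 5: frontier [A D 13, B D 12, C D 10, D E 12, D F 10] → take C D (10); add D.
The 5th edge added is C D.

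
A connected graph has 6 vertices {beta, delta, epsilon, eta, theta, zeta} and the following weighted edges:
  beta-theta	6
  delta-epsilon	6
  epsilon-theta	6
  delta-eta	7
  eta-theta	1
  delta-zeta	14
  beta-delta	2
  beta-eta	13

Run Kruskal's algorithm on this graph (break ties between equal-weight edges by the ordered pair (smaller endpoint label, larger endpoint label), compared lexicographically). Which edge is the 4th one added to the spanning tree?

Kruskal: consider edges lightest-first.
eta-theta (1): add — endpoints in different components.
beta-delta (2): add — endpoints in different components.
beta-theta (6): add — endpoints in different components.
delta-epsilon (6): add — endpoints in different components.
epsilon-theta (6): skip — epsilon and theta already connected.
delta-eta (7): skip — delta and eta already connected.
beta-eta (13): skip — beta and eta already connected.
delta-zeta (14): add — endpoints in different components.
The 4th edge added is delta-epsilon.

delta-epsilon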